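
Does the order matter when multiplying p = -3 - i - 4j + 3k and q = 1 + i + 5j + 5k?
Yes: pq = 3 - 39i - 11j - 13k ≠ 3 + 31i - 27j - 11k = qp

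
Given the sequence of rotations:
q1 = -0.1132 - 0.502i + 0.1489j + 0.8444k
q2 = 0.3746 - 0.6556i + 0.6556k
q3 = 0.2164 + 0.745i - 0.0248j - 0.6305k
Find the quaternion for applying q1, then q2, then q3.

q2 · q1 = -0.9251 - 0.2115i + 0.2803j + 0.1445k
q3 · q2 · q1 = 0.0554 - 0.5618i + 0.1093j + 0.8181k
0.0554 - 0.5618i + 0.1093j + 0.8181k


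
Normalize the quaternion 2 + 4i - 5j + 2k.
0.2857 + 0.5714i - 0.7143j + 0.2857k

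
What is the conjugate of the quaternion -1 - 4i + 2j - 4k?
-1 + 4i - 2j + 4k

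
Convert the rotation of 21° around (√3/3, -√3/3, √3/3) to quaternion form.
0.9833 + 0.1052i - 0.1052j + 0.1052k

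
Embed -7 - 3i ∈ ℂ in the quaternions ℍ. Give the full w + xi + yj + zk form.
-7 - 3i + 0j + 0k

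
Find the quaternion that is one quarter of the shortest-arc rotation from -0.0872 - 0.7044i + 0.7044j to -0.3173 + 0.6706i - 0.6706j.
0.0152 - 0.707i + 0.707j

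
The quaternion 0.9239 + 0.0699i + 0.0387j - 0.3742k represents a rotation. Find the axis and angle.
axis = (0.1827, 0.1011, -0.978), θ = π/4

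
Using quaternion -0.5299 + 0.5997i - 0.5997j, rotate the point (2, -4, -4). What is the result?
(0.896, -5.104, 3.025)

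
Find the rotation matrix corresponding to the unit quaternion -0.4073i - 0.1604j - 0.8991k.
[[-0.6682, 0.1307, 0.7324], [0.1307, -0.9485, 0.2884], [0.7324, 0.2884, 0.6168]]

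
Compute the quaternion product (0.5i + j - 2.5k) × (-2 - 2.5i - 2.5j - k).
1.25 - 8.25i + 4.75j + 6.25k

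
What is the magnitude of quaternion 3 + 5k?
√34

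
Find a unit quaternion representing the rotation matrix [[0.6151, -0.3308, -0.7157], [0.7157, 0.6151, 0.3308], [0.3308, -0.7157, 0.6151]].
0.8434 - 0.3102i - 0.3102j + 0.3102k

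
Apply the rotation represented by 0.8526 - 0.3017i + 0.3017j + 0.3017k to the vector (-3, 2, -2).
(-3.966, -1.118, 0.153)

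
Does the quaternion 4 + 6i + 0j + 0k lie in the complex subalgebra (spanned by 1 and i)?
Yes. The quaternion 4 + 6i has j- and k-coefficients y = z = 0, so it lies in the complex subalgebra spanned by 1 and i.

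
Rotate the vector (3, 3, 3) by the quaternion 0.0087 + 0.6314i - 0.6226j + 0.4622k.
(-1.272, -4.768, -1.628)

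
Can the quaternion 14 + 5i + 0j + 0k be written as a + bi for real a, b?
Yes. The quaternion 14 + 5i has j- and k-coefficients y = z = 0, so it lies in the complex subalgebra spanned by 1 and i.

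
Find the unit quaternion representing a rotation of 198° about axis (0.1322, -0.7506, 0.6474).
-0.1564 + 0.1306i - 0.7414j + 0.6394k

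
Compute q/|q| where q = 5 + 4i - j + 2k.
0.7372 + 0.5898i - 0.1474j + 0.2949k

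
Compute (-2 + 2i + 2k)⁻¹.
-0.1667 - 0.1667i - 0.1667k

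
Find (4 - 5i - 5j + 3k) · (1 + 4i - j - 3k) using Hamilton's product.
28 + 29i - 12j + 16k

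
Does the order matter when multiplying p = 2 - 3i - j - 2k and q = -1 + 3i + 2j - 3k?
Yes: pq = 3 + 16i - 10j - 7k ≠ 3 + 2i + 20j - k = qp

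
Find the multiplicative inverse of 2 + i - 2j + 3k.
0.1111 - 0.0556i + 0.1111j - 0.1667k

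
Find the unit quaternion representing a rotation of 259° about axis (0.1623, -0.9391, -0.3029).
-0.6361 + 0.1252i - 0.7246j - 0.2337k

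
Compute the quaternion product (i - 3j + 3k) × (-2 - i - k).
4 + i + 4j - 9k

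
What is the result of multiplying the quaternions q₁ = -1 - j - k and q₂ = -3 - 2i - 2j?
1 + 7j + k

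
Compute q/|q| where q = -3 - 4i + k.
-0.5883 - 0.7845i + 0.1961k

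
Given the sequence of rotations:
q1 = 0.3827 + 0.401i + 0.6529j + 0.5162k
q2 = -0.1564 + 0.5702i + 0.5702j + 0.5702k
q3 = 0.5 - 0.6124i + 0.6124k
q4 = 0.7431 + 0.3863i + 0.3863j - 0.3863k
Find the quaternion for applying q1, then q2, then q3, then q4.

q2 · q1 = -0.9551 + 0.0776i + 0.0504j + 0.2811k
q3 · q2 · q1 = -0.6022 + 0.5928i + 0.2449j - 0.4752k
q4 · q3 · q2 · q1 = -0.9547 + 0.1189i - 0.0961j - 0.2549k
-0.9547 + 0.1189i - 0.0961j - 0.2549k


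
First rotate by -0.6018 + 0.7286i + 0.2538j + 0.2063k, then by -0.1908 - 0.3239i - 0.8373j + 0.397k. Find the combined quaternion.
0.4814 - 0.2176i + 0.8115j + 0.2496k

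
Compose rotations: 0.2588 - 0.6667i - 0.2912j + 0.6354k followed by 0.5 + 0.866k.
-0.4209 - 0.0812i - 0.723j + 0.5418k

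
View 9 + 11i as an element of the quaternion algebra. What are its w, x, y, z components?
9 + 11i + 0j + 0k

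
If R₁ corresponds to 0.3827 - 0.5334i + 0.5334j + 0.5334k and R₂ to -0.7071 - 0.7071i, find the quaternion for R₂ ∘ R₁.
-0.6478 + 0.1066i - 0.7543k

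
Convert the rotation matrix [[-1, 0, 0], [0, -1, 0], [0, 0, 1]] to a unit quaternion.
k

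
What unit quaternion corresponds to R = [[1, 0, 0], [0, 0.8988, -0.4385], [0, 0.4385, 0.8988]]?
0.9744 + 0.225i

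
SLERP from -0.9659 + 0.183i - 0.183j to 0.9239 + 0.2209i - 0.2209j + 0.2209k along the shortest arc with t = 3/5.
-0.9866 - 0.0609i + 0.0609j - 0.1383k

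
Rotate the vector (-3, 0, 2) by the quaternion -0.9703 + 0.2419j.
(-3.588, 0, 0.358)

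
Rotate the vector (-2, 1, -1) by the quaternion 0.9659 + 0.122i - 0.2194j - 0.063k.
(-1.284, 1.521, -1.428)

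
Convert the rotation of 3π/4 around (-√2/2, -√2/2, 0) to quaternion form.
0.3827 - 0.6533i - 0.6533j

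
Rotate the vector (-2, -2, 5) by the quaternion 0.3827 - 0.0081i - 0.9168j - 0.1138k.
(-2.289, -0.729, -5.218)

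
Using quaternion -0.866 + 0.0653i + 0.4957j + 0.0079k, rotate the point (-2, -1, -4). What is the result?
(2.335, -1.577, -3.614)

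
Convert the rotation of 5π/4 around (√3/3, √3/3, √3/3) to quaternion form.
-0.3827 + 0.5334i + 0.5334j + 0.5334k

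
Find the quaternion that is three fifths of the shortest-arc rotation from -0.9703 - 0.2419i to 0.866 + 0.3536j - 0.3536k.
-0.945 - 0.1014i - 0.2198j + 0.2198k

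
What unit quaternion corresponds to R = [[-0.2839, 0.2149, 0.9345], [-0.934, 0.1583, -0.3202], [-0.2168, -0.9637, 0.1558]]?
0.5075 - 0.317i + 0.5671j - 0.566k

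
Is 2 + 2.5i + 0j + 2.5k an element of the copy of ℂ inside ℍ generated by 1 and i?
No. The quaternion 2 + 2.5i + 2.5k has j-coefficient y = 0 and k-coefficient z = 2.5, not both zero, so it does not lie in the complex subalgebra spanned by 1 and i.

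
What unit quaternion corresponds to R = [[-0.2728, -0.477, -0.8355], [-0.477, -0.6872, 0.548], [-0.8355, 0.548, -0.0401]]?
-0.603i + 0.3955j + 0.6928k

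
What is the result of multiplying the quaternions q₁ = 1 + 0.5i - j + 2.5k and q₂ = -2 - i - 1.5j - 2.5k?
3.25 + 4.25i - 0.75j - 9.25k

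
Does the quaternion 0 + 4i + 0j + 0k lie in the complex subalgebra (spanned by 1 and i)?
Yes. The quaternion 4i has j- and k-coefficients y = z = 0, so it lies in the complex subalgebra spanned by 1 and i.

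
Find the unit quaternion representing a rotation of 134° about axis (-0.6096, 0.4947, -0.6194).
0.3907 - 0.5611i + 0.4554j - 0.5702k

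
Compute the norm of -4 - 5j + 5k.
√66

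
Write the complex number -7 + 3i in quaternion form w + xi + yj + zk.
-7 + 3i + 0j + 0k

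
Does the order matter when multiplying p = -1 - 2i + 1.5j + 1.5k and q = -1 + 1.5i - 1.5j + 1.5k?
Yes: pq = 4 + 5i + 5.25j - 2.25k ≠ 4 - 4i - 5.25j - 3.75k = qp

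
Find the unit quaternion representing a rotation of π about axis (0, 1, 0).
j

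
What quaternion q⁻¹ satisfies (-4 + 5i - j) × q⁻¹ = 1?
-0.0952 - 0.119i + 0.0238j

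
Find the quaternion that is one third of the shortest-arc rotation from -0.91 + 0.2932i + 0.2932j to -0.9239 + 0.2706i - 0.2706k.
-0.9314 + 0.2908i + 0.1984j - 0.0924k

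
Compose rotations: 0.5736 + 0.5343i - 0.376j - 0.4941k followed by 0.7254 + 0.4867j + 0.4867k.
0.8396 + 0.3301i + 0.2665j - 0.3393k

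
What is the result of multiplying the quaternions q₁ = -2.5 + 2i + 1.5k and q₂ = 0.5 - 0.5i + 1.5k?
-2.5 + 2.25i - 3.75j - 3k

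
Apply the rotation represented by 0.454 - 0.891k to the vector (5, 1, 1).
(-2.13, -4.633, 1)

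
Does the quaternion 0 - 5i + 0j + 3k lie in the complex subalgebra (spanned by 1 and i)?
No. The quaternion -5i + 3k has j-coefficient y = 0 and k-coefficient z = 3, not both zero, so it does not lie in the complex subalgebra spanned by 1 and i.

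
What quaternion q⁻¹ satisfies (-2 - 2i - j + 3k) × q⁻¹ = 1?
-0.1111 + 0.1111i + 0.0556j - 0.1667k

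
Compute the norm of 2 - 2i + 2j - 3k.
√21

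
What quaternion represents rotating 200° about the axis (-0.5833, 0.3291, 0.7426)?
-0.1736 - 0.5744i + 0.3241j + 0.7313k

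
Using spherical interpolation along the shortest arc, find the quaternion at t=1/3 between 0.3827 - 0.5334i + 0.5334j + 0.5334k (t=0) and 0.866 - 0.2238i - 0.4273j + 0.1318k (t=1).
0.6734 - 0.5151i + 0.2347j + 0.4755k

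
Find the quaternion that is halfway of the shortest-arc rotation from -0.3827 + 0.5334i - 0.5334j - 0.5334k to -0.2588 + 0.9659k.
-0.0736 + 0.3169i - 0.3169j - 0.8909k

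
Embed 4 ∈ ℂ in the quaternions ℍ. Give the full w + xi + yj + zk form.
4 + 0i + 0j + 0k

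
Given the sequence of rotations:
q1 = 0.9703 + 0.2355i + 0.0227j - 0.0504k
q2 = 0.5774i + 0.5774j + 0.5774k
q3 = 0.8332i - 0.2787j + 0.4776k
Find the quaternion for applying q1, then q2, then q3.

q2 · q1 = -0.12 + 0.518i + 0.7253j + 0.4374k
q3 · q2 · q1 = -0.4384 - 0.5683i - 0.0836j + 0.6914k
-0.4384 - 0.5683i - 0.0836j + 0.6914k


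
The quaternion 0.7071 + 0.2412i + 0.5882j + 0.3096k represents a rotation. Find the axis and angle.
axis = (0.3411, 0.8318, 0.4378), θ = π/2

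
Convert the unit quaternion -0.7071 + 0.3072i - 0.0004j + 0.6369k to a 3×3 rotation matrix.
[[0.1887, 0.9005, 0.3919], [-0.9009, 0, 0.4339], [0.3907, -0.435, 0.8113]]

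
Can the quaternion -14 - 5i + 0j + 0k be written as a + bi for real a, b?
Yes. The quaternion -14 - 5i has j- and k-coefficients y = z = 0, so it lies in the complex subalgebra spanned by 1 and i.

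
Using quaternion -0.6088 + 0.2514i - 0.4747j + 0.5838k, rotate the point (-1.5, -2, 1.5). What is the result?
(0.561, 0.668, 2.782)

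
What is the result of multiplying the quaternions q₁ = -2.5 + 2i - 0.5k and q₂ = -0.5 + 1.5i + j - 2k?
-2.75 - 4.25i + 0.75j + 7.25k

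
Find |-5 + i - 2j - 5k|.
√55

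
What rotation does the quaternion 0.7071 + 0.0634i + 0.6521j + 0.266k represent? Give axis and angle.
axis = (0.0897, 0.9222, 0.3762), θ = π/2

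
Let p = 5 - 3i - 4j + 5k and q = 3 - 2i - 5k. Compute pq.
34 + i - 37j - 18k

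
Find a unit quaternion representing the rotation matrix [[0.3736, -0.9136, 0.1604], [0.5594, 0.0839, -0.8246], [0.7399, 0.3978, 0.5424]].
0.7071 + 0.4322i - 0.2049j + 0.5208k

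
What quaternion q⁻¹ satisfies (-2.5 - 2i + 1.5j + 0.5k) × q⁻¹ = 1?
-0.1961 + 0.1569i - 0.1176j - 0.0392k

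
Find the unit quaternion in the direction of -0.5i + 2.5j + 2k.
-0.1543i + 0.7715j + 0.6172k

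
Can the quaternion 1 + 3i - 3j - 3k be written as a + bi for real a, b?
No. The quaternion 1 + 3i - 3j - 3k has j-coefficient y = -3 and k-coefficient z = -3, not both zero, so it does not lie in the complex subalgebra spanned by 1 and i.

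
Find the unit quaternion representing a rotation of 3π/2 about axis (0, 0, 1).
-0.7071 + 0.7071k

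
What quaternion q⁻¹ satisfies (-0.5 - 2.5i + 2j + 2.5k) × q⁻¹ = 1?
-0.0299 + 0.1493i - 0.1194j - 0.1493k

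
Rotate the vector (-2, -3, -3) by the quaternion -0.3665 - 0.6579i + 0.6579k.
(0.882, 4.605, -0.118)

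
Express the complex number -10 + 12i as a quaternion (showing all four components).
-10 + 12i + 0j + 0k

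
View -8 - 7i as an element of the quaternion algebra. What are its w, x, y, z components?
-8 - 7i + 0j + 0k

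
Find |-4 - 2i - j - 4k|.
√37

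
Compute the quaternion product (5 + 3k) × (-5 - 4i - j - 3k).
-16 - 17i - 17j - 30k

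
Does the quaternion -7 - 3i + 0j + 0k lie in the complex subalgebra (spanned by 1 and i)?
Yes. The quaternion -7 - 3i has j- and k-coefficients y = z = 0, so it lies in the complex subalgebra spanned by 1 and i.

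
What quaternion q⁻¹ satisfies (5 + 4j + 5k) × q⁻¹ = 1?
0.0758 - 0.0606j - 0.0758k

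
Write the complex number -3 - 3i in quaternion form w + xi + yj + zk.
-3 - 3i + 0j + 0k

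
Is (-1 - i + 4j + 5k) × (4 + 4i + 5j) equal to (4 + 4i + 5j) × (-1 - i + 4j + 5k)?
No: pq = -20 - 33i + 31j - k ≠ -20 + 17i - 9j + 41k = qp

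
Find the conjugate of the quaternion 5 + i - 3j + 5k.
5 - i + 3j - 5k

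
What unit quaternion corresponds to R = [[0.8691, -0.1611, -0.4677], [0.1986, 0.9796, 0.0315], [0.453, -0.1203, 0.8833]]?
0.9659 - 0.0393i - 0.2383j + 0.0931k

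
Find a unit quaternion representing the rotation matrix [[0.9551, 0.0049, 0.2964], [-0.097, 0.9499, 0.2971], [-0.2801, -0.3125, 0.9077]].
0.9763 - 0.1561i + 0.1476j - 0.0261k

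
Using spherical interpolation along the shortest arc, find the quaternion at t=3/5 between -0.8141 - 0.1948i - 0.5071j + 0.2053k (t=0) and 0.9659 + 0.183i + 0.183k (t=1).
-0.9556 - 0.1983i - 0.2162j - 0.0278k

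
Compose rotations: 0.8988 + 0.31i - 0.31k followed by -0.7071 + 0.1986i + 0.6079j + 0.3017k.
-0.6036 - 0.2291i + 0.7015j + 0.3019k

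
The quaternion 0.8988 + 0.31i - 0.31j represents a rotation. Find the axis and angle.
axis = (√2/2, -√2/2, 0), θ = 52°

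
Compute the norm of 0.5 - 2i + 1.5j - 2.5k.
3.571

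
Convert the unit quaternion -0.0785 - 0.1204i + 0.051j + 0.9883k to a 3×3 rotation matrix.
[[-0.9587, 0.1429, -0.246], [-0.1674, -0.9825, 0.0819], [-0.23, 0.1197, 0.9658]]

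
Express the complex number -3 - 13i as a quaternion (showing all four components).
-3 - 13i + 0j + 0k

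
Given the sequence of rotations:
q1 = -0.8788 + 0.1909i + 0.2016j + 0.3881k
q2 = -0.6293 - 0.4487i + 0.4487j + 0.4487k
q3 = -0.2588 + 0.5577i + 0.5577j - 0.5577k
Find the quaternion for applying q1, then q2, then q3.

q2 · q1 = 0.3741 + 0.3579i - 0.2614j - 0.8147k
q3 · q2 · q1 = -0.605 - 0.4841i + 0.531j - 0.3432k
-0.605 - 0.4841i + 0.531j - 0.3432k


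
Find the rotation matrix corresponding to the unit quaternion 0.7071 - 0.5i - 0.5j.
[[0.5, 0.5, -0.7071], [0.5, 0.5, 0.7071], [0.7071, -0.7071, 0]]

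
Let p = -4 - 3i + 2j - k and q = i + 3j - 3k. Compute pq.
-6 - 7i - 22j + k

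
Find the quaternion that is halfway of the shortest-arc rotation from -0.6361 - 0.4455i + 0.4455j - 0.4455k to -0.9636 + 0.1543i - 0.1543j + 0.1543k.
-0.9537 - 0.1736i + 0.1736j - 0.1736k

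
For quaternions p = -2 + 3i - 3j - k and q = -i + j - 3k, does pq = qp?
No: pq = 3 + 12i + 8j + 6k ≠ 3 - 8i - 12j + 6k = qp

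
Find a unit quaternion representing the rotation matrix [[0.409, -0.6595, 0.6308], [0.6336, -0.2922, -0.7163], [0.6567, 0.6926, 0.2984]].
0.5948 + 0.5922i - 0.0109j + 0.5435k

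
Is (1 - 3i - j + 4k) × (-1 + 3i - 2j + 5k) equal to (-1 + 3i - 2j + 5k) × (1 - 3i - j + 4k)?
No: pq = -14 + 9i + 26j + 10k ≠ -14 + 3i - 28j - 8k = qp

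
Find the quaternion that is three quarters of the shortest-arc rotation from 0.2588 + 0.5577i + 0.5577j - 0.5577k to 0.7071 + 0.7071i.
0.6437 + 0.7303i + 0.1616j - 0.1616k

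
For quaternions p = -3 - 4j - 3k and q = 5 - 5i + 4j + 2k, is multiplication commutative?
No: pq = 7 + 19i - 17j - 41k ≠ 7 + 11i - 47j - k = qp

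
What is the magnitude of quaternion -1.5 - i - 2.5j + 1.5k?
3.428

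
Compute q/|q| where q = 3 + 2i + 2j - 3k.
0.5883 + 0.3922i + 0.3922j - 0.5883k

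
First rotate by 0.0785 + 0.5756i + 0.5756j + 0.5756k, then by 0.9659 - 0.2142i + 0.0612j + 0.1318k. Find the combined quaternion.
0.088 + 0.4985i + 0.7599j + 0.4078k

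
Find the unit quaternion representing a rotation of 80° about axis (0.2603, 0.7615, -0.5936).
0.766 + 0.1673i + 0.4895j - 0.3816k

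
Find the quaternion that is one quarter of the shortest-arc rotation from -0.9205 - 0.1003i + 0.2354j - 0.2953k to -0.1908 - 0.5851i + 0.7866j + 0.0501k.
-0.8259 - 0.2656i + 0.4408j - 0.2303k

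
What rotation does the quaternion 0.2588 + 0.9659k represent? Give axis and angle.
axis = (0, 0, 1), θ = 5π/6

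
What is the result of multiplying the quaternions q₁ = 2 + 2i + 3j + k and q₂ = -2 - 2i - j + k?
2 - 4i - 12j + 4k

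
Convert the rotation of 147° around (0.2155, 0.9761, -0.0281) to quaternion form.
0.284 + 0.2066i + 0.9359j - 0.0269k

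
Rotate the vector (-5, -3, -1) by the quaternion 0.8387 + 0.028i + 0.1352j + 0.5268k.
(0.33, -5.882, -0.544)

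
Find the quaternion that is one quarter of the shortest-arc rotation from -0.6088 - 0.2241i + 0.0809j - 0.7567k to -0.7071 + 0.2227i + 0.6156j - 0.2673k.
-0.6852 - 0.1153i + 0.239j - 0.6783k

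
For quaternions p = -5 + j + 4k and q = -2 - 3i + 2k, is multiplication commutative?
No: pq = 2 + 17i - 14j - 15k ≠ 2 + 13i + 10j - 21k = qp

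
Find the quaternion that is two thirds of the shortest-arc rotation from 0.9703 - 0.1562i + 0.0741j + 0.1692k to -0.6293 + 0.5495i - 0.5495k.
0.7827 - 0.4374i + 0.0264j + 0.442k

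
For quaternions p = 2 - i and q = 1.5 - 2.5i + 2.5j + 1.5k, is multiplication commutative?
No: pq = 0.5 - 6.5i + 6.5j + 0.5k ≠ 0.5 - 6.5i + 3.5j + 5.5k = qp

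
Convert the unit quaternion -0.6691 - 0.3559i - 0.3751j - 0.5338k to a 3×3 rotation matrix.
[[0.1487, -0.4473, 0.8819], [0.9813, 0.1768, -0.0758], [-0.122, 0.8767, 0.4653]]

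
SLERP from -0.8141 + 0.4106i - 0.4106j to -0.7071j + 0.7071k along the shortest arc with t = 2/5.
-0.5896 + 0.2974i - 0.6584j + 0.361k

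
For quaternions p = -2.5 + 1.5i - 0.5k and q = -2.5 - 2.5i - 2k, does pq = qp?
No: pq = 9 + 2.5i + 4.25j + 6.25k ≠ 9 + 2.5i - 4.25j + 6.25k = qp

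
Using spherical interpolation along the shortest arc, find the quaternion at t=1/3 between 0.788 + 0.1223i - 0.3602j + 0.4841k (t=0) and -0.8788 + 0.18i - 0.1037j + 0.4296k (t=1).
0.9539 + 0.0193i - 0.2304j + 0.1915k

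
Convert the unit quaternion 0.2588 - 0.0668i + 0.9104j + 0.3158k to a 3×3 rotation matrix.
[[-0.8571, -0.2851, 0.429], [0.0418, 0.7916, 0.6096], [-0.5134, 0.5404, -0.6666]]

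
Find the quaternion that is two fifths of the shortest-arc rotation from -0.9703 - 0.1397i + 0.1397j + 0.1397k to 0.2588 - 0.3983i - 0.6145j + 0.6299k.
-0.8649 + 0.1077i + 0.4323j - 0.2312k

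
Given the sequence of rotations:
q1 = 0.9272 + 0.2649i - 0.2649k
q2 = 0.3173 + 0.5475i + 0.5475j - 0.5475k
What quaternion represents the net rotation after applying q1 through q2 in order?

q2 · q1 = 0.0041 + 0.4467i + 0.5076j - 0.7367k
0.0041 + 0.4467i + 0.5076j - 0.7367k


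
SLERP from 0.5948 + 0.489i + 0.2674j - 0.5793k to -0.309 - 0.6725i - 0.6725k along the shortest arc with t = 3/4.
0.4876 + 0.7739i + 0.0954j + 0.3928k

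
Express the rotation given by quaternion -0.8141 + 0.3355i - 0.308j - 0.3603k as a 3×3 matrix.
[[0.5506, -0.7933, 0.2597], [0.38, 0.5152, 0.7682], [-0.7432, -0.3243, 0.5852]]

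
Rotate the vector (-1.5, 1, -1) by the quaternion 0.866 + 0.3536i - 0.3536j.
(-0.763, 1.737, -0.806)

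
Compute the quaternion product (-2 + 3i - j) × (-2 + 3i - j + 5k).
-6 - 17i - 11j - 10k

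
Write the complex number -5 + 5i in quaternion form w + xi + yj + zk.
-5 + 5i + 0j + 0k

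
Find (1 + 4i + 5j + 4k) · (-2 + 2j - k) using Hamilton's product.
-8 - 21i - 4j - k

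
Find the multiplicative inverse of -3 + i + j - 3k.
-0.15 - 0.05i - 0.05j + 0.15k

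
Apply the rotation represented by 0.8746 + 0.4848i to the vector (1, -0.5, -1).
(1, 0.583, -0.954)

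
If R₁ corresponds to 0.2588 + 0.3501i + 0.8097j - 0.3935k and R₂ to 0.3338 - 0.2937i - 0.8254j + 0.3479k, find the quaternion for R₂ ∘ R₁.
0.9944 + 0.084i + 0.0629j + 0.0098k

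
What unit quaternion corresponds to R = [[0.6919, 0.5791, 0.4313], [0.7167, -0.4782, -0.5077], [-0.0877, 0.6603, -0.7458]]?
0.342 + 0.8538i + 0.3794j + 0.1006k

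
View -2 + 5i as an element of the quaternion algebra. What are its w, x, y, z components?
-2 + 5i + 0j + 0k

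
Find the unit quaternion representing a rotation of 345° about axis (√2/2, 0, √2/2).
-0.9914 + 0.0923i + 0.0923k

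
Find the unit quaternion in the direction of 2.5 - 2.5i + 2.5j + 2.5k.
0.5 - 0.5i + 0.5j + 0.5k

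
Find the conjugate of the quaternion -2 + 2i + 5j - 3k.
-2 - 2i - 5j + 3k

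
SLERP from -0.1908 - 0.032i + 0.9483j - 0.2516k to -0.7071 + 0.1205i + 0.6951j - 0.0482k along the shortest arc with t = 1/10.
-0.2497 - 0.0163i + 0.9393j - 0.2346k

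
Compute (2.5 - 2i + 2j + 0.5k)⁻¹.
0.1724 + 0.1379i - 0.1379j - 0.0345k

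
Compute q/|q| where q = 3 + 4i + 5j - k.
0.4201 + 0.5601i + 0.7001j - 0.14k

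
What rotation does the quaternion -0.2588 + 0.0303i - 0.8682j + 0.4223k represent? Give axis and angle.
axis = (0.0314, -0.8988, 0.4372), θ = 7π/6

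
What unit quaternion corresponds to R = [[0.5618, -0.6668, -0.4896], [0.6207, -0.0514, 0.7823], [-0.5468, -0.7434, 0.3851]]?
0.6884 - 0.5541i + 0.0208j + 0.4676k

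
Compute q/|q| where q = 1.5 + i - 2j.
0.5571 + 0.3714i - 0.7428j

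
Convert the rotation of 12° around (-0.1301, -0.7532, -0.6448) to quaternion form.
0.9945 - 0.0136i - 0.0787j - 0.0674k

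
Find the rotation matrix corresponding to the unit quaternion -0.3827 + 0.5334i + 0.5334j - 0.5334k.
[[-0.1381, 0.1608, -0.9773], [0.9773, -0.1381, -0.1608], [-0.1608, -0.9773, -0.1381]]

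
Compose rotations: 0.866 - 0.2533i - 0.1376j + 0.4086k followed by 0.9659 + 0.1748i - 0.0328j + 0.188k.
0.7994 - 0.0808i - 0.2804j + 0.5251k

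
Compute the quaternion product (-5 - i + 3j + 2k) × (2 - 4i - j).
-11 + 20i + 3j + 17k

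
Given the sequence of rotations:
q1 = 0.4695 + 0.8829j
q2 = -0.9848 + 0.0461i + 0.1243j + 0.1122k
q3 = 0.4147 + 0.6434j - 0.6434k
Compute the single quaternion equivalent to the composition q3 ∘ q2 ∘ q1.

q2 · q1 = -0.5721 - 0.0774i - 0.8111j + 0.0934k
q3 · q2 · q1 = 0.3447 - 0.4939i - 0.6547j + 0.4566k
0.3447 - 0.4939i - 0.6547j + 0.4566k


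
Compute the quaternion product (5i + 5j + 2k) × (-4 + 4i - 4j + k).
-2 - 7i - 17j - 48k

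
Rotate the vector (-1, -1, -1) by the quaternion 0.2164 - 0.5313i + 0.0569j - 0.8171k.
(-0.844, 1.177, -0.95)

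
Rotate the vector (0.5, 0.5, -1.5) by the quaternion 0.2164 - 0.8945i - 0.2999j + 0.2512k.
(1.43, -0.395, 0.742)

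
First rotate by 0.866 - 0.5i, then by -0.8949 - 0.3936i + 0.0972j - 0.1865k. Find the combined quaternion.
-0.9718 + 0.1066i + 0.1774j - 0.1129k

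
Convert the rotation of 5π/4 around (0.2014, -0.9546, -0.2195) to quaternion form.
-0.3827 + 0.1861i - 0.8819j - 0.2028k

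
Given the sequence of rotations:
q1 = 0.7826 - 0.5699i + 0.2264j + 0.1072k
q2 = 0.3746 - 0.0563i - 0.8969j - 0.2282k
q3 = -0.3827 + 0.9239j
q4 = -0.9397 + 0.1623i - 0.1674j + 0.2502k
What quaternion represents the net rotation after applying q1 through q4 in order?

q2 · q1 = 0.4886 - 0.302i - 0.481j - 0.6623k
q3 · q2 · q1 = 0.2574 - 0.4963i + 0.6355j + 0.5325k
q4 · q3 · q2 · q1 = -0.1882 + 0.26i - 0.8509j - 0.4159k
-0.1882 + 0.26i - 0.8509j - 0.4159k


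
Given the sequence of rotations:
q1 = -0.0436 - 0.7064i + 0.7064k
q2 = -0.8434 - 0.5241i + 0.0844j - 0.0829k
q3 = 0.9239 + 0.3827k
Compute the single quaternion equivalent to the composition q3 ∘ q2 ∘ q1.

q2 · q1 = -0.2749 + 0.6782i + 0.4251j - 0.5325k
q3 · q2 · q1 = -0.0502 + 0.4639i + 0.6523j - 0.5972k
-0.0502 + 0.4639i + 0.6523j - 0.5972k


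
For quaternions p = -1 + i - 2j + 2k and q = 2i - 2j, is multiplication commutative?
No: pq = -6 + 2i + 6j + 2k ≠ -6 - 6i - 2j - 2k = qp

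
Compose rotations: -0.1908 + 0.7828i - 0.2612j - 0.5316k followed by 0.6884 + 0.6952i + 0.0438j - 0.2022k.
-0.7716 + 0.3301i + 0.0231j - 0.5432k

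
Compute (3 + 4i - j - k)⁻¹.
0.1111 - 0.1481i + 0.037j + 0.037k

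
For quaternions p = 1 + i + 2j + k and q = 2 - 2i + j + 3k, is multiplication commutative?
No: pq = -1 + 5i + 10k ≠ -1 - 5i + 10j = qp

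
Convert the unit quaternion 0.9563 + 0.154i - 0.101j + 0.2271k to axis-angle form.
axis = (0.5267, -0.3454, 0.7767), θ = 34°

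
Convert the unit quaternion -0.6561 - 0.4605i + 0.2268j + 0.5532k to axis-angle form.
axis = (-0.6102, 0.3005, 0.733), θ = 262°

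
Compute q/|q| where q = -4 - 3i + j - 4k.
-0.6172 - 0.4629i + 0.1543j - 0.6172k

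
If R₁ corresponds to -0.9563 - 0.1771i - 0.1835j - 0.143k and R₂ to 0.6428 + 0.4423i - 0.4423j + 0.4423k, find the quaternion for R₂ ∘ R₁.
-0.5543 - 0.3924i + 0.2899j - 0.6744k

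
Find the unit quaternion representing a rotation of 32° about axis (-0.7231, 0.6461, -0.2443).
0.9613 - 0.1993i + 0.1781j - 0.0673k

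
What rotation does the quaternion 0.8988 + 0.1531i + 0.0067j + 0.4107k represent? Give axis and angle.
axis = (0.3493, 0.0153, 0.9369), θ = 52°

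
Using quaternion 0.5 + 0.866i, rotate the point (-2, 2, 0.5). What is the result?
(-2, -1.433, 1.482)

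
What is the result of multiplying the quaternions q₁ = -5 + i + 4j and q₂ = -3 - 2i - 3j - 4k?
29 - 9i + 7j + 25k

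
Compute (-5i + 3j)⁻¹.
0.1471i - 0.0882j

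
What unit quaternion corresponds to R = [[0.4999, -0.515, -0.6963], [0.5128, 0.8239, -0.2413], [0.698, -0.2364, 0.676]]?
0.866 + 0.0014i - 0.4025j + 0.2967k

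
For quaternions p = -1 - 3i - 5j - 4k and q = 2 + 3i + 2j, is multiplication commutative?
No: pq = 17 - i - 24j + k ≠ 17 - 17i - 17k = qp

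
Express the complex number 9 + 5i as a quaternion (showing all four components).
9 + 5i + 0j + 0k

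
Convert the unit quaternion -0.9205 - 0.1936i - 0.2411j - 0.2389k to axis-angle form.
axis = (-0.4955, -0.617, -0.6114), θ = 314°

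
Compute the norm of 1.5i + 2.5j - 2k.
3.536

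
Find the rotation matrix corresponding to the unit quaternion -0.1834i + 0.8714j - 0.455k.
[[-0.9327, -0.3196, 0.1669], [-0.3196, 0.5187, -0.793], [0.1669, -0.793, -0.5859]]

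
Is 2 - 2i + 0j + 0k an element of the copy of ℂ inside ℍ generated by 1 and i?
Yes. The quaternion 2 - 2i has j- and k-coefficients y = z = 0, so it lies in the complex subalgebra spanned by 1 and i.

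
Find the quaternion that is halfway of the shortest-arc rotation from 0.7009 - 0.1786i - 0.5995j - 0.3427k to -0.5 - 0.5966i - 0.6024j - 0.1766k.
0.1309 - 0.5051i - 0.7831j - 0.3384k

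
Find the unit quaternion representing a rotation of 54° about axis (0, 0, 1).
0.891 + 0.454k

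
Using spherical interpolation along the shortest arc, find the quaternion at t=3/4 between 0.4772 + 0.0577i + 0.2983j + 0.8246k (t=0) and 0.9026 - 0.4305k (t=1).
0.99 + 0.0211i + 0.1092j - 0.0869k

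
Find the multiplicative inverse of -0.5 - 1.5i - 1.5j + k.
-0.087 + 0.2609i + 0.2609j - 0.1739k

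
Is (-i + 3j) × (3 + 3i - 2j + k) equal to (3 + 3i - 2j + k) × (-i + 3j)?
No: pq = 9 + 10j - 7k ≠ 9 - 6i + 8j + 7k = qp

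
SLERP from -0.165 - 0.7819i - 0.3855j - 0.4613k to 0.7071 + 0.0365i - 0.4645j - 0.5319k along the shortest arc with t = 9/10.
0.6528 - 0.0697i - 0.4949j - 0.5693k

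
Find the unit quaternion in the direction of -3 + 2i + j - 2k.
-0.7071 + 0.4714i + 0.2357j - 0.4714k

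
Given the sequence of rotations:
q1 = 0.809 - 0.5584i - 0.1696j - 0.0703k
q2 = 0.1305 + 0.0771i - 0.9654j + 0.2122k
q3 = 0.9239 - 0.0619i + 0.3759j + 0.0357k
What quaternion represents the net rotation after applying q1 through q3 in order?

q2 · q1 = -0.0002 + 0.0934i - 0.9162j - 0.3897k
q3 · q2 · q1 = 0.3639 - 0.0275i - 0.8673j - 0.3384k
0.3639 - 0.0275i - 0.8673j - 0.3384k


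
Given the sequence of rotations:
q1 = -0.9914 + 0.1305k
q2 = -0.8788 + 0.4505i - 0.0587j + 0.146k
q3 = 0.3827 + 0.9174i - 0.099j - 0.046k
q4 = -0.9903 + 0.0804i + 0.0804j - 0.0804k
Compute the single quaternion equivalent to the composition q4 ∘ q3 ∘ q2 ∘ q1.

q2 · q1 = 0.8522 - 0.4543i - 0.0006j - 0.2594k
q3 · q2 · q1 = 0.7309 + 0.6336i + 0.1743j - 0.184k
q4 · q3 · q2 · q1 = -0.8036 - 0.5695i - 0.15j + 0.0865k
-0.8036 - 0.5695i - 0.15j + 0.0865k


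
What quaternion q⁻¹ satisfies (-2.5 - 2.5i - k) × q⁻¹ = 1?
-0.1852 + 0.1852i + 0.0741k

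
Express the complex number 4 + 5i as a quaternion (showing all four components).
4 + 5i + 0j + 0k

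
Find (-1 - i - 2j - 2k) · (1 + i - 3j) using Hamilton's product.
-6 - 8i - j + 3k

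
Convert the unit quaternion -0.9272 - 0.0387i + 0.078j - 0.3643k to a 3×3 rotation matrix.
[[0.7224, -0.6816, -0.1164], [0.6695, 0.7316, -0.1286], [0.1728, 0.0149, 0.9848]]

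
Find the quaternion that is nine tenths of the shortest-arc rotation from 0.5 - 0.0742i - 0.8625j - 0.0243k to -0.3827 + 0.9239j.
0.3949 - 0.0074i - 0.9187j - 0.0024k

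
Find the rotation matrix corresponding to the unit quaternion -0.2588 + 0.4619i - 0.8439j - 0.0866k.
[[-0.4393, -0.8244, 0.3568], [-0.7348, 0.5583, 0.3852], [-0.5168, -0.0929, -0.851]]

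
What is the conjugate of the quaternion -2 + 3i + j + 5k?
-2 - 3i - j - 5k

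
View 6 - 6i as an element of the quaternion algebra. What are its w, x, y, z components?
6 - 6i + 0j + 0k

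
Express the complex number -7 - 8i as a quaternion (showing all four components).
-7 - 8i + 0j + 0k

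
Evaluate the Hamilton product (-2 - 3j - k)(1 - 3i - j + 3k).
-2 - 4i + 2j - 16k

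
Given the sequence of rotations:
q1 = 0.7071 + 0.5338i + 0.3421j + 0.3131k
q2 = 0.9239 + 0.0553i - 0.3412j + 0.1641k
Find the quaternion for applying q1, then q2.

q2 · q1 = 0.6891 + 0.3693i + 0.1451j + 0.6064k
0.6891 + 0.3693i + 0.1451j + 0.6064k


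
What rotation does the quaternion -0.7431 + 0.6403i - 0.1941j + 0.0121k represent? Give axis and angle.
axis = (0.9568, -0.2901, 0.0181), θ = 276°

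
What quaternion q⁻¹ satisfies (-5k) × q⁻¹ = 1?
0.2k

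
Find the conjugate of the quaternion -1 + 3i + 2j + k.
-1 - 3i - 2j - k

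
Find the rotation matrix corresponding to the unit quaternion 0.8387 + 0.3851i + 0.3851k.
[[0.7034, -0.646, 0.2966], [0.646, 0.4068, -0.646], [0.2966, 0.646, 0.7034]]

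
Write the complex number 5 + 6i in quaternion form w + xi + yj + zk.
5 + 6i + 0j + 0k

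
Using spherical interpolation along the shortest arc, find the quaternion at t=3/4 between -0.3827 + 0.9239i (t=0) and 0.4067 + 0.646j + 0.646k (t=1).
-0.4935 + 0.3239i - 0.5708j - 0.5708k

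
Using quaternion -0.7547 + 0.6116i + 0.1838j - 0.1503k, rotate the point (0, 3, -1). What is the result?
(0.455, -0.248, -3.12)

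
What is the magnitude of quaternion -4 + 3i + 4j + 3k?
√50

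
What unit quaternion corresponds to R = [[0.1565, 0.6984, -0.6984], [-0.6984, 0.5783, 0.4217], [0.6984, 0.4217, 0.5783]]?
0.7604 - 0.4592j - 0.4592k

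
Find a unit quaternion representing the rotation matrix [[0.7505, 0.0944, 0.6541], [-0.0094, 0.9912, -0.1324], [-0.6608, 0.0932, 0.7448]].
0.9336 + 0.0604i + 0.3521j - 0.0278k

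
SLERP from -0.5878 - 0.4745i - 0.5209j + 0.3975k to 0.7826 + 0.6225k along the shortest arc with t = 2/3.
-0.8924 - 0.2122i - 0.2329j - 0.323k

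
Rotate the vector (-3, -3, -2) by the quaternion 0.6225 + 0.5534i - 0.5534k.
(-2.004, 4.12, -1.004)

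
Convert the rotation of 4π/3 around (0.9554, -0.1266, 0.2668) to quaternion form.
-0.5 + 0.8274i - 0.1096j + 0.2311k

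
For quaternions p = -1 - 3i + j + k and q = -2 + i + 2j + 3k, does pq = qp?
No: pq = 6i + 6j - 12k ≠ 4i - 14j + 2k = qp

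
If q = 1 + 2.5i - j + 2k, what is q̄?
1 - 2.5i + j - 2k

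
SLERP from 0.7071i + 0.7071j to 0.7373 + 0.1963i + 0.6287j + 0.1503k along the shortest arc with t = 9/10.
0.6839 + 0.2645i + 0.6655j + 0.1394k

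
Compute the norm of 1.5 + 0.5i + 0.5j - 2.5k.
3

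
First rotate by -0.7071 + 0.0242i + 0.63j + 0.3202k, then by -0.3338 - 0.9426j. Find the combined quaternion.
0.8299 - 0.3099i + 0.4562j - 0.0841k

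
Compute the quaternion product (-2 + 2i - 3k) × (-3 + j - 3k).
-3 - 3i + 4j + 17k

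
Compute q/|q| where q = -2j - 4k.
-0.4472j - 0.8944k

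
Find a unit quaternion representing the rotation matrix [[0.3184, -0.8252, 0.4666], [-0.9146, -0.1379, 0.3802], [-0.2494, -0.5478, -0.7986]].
-0.309 + 0.7508i - 0.5793j + 0.0723k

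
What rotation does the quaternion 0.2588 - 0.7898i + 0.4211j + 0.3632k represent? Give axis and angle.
axis = (-0.8177, 0.436, 0.376), θ = 5π/6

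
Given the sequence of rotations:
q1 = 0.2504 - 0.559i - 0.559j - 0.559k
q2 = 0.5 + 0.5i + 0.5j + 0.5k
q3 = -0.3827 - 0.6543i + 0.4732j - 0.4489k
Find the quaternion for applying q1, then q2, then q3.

q2 · q1 = 0.9637 - 0.1543i - 0.1543j - 0.1543k
q3 · q2 · q1 = -0.466 - 0.7138i + 0.4834j - 0.1996k
-0.466 - 0.7138i + 0.4834j - 0.1996k


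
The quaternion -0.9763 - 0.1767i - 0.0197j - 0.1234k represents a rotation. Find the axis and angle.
axis = (-0.8165, -0.091, -0.5702), θ = 335°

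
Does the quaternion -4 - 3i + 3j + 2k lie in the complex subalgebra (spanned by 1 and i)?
No. The quaternion -4 - 3i + 3j + 2k has j-coefficient y = 3 and k-coefficient z = 2, not both zero, so it does not lie in the complex subalgebra spanned by 1 and i.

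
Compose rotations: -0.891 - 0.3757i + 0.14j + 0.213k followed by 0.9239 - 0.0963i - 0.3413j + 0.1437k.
-0.8422 - 0.3541i + 0.4j - 0.073k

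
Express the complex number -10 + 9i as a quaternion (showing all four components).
-10 + 9i + 0j + 0k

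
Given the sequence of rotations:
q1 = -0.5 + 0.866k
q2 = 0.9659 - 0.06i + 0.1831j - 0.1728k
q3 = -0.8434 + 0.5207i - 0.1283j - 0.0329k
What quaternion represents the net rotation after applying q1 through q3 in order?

q2 · q1 = -0.3333 + 0.1886i - 0.0396j + 0.9229k
q3 · q2 · q1 = 0.2082 - 0.4523i - 0.4106j - 0.7638k
0.2082 - 0.4523i - 0.4106j - 0.7638k


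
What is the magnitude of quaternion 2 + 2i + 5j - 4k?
7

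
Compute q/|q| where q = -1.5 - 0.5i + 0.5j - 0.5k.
-0.866 - 0.2887i + 0.2887j - 0.2887k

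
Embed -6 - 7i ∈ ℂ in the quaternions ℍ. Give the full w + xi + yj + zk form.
-6 - 7i + 0j + 0k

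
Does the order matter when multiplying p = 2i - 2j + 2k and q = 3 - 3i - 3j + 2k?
Yes: pq = -4 + 8i - 16j - 6k ≠ -4 + 4i + 4j + 18k = qp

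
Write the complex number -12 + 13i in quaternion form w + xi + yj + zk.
-12 + 13i + 0j + 0k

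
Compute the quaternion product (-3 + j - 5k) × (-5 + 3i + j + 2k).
24 - 2i - 23j + 16k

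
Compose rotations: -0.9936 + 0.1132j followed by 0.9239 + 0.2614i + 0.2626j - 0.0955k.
-0.9477 - 0.2489i - 0.1563j + 0.1245k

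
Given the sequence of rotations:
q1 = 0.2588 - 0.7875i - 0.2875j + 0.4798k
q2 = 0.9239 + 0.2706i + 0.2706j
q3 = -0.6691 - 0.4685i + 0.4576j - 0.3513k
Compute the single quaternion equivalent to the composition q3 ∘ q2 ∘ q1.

q2 · q1 = 0.53 - 0.5277i - 0.3254j + 0.5786k
q3 · q2 · q1 = -0.2497 + 0.2552i + 0.9167j - 0.1794k
-0.2497 + 0.2552i + 0.9167j - 0.1794k


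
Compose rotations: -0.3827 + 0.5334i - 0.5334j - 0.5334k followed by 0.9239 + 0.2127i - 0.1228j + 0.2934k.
-0.376 + 0.6334i - 0.1759j - 0.653k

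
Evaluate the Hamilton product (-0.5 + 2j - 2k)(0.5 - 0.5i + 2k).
3.75 + 4.25i + 2j - k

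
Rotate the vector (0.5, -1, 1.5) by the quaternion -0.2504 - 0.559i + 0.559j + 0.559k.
(-1.137, 0.315, -1.452)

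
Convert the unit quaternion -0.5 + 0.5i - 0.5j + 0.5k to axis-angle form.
axis = (√3/3, -√3/3, √3/3), θ = 4π/3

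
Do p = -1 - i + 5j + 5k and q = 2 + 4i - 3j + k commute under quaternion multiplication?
No: pq = 12 + 14i + 34j - 8k ≠ 12 - 26i - 8j + 26k = qp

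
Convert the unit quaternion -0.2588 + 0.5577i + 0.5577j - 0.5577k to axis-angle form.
axis = (√3/3, √3/3, -√3/3), θ = 7π/6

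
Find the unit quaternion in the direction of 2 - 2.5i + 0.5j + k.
0.5898 - 0.7372i + 0.1474j + 0.2949k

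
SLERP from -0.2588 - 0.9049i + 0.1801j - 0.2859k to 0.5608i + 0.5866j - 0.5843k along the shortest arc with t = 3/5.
-0.1354 - 0.8874i - 0.3388j + 0.2817k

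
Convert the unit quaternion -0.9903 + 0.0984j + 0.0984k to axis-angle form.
axis = (0, √2/2, √2/2), θ = 344°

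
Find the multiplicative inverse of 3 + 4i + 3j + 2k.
0.0789 - 0.1053i - 0.0789j - 0.0526k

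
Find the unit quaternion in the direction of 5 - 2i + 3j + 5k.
0.6299 - 0.252i + 0.378j + 0.6299k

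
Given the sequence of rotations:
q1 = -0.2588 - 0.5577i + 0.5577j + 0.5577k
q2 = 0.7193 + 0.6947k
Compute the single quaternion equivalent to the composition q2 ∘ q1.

q2 · q1 = -0.5736 - 0.7886i + 0.0137j + 0.2214k
-0.5736 - 0.7886i + 0.0137j + 0.2214k


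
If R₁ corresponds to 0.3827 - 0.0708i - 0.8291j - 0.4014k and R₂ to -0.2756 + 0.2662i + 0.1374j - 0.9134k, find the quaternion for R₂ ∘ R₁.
-0.3393 - 0.6911i + 0.4526j - 0.4499k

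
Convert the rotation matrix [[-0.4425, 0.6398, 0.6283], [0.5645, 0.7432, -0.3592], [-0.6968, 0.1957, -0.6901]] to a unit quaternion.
0.3907 + 0.3551i + 0.8479j - 0.0482k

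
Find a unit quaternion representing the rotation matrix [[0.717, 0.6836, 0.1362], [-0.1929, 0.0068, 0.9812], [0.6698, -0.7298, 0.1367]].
0.682 - 0.6272i - 0.1956j - 0.3213k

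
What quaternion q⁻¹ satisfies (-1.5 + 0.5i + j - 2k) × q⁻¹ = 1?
-0.2 - 0.0667i - 0.1333j + 0.2667k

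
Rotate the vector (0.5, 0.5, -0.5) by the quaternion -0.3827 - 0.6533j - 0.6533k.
(-0.854, -0.104, 0.104)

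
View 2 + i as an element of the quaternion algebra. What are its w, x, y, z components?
2 + i + 0j + 0k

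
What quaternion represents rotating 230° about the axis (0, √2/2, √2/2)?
-0.4226 + 0.6409j + 0.6409k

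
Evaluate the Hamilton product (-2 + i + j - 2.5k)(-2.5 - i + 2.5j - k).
1 + 4.75i - 4j + 11.75k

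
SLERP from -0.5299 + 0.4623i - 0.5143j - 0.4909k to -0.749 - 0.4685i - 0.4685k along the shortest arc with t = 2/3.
-0.786 - 0.1666i - 0.2106j - 0.5569k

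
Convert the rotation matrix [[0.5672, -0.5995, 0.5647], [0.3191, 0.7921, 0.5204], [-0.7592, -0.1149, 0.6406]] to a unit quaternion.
0.866 - 0.1834i + 0.3822j + 0.2652k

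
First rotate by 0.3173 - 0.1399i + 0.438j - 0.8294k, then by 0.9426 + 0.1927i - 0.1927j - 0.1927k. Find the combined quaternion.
0.2506 + 0.1735i + 0.5385j - 0.7855k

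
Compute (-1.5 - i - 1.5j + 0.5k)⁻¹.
-0.2609 + 0.1739i + 0.2609j - 0.087k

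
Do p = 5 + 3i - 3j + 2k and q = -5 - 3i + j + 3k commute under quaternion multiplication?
No: pq = -19 - 41i + 5j - k ≠ -19 - 19i + 35j + 11k = qp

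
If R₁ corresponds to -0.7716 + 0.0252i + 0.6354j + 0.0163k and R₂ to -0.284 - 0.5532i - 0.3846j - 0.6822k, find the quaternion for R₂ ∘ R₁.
0.4886 + 0.8469i + 0.1081j + 0.1799k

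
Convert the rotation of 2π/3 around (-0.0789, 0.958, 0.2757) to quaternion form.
0.5 - 0.0683i + 0.8297j + 0.2388k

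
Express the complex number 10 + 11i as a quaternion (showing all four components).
10 + 11i + 0j + 0k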